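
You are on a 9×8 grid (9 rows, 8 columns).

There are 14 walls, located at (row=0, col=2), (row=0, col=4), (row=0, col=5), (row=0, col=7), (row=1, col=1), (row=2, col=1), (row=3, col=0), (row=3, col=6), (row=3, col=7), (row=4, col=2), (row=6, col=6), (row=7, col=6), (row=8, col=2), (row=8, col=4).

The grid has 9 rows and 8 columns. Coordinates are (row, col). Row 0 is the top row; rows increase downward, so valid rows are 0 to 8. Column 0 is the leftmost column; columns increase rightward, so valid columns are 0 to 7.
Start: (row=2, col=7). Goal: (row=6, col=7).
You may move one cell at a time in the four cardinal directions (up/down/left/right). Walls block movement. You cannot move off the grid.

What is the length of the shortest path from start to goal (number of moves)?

Answer: Shortest path length: 8

Derivation:
BFS from (row=2, col=7) until reaching (row=6, col=7):
  Distance 0: (row=2, col=7)
  Distance 1: (row=1, col=7), (row=2, col=6)
  Distance 2: (row=1, col=6), (row=2, col=5)
  Distance 3: (row=0, col=6), (row=1, col=5), (row=2, col=4), (row=3, col=5)
  Distance 4: (row=1, col=4), (row=2, col=3), (row=3, col=4), (row=4, col=5)
  Distance 5: (row=1, col=3), (row=2, col=2), (row=3, col=3), (row=4, col=4), (row=4, col=6), (row=5, col=5)
  Distance 6: (row=0, col=3), (row=1, col=2), (row=3, col=2), (row=4, col=3), (row=4, col=7), (row=5, col=4), (row=5, col=6), (row=6, col=5)
  Distance 7: (row=3, col=1), (row=5, col=3), (row=5, col=7), (row=6, col=4), (row=7, col=5)
  Distance 8: (row=4, col=1), (row=5, col=2), (row=6, col=3), (row=6, col=7), (row=7, col=4), (row=8, col=5)  <- goal reached here
One shortest path (8 moves): (row=2, col=7) -> (row=2, col=6) -> (row=2, col=5) -> (row=3, col=5) -> (row=4, col=5) -> (row=4, col=6) -> (row=4, col=7) -> (row=5, col=7) -> (row=6, col=7)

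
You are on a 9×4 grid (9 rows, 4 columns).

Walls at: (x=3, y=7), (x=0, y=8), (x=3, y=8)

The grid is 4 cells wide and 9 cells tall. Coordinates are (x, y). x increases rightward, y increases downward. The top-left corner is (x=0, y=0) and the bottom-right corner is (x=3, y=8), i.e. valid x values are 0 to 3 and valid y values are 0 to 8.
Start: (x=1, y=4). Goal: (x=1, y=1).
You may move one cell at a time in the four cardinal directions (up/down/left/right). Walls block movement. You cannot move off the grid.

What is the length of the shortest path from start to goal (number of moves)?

BFS from (x=1, y=4) until reaching (x=1, y=1):
  Distance 0: (x=1, y=4)
  Distance 1: (x=1, y=3), (x=0, y=4), (x=2, y=4), (x=1, y=5)
  Distance 2: (x=1, y=2), (x=0, y=3), (x=2, y=3), (x=3, y=4), (x=0, y=5), (x=2, y=5), (x=1, y=6)
  Distance 3: (x=1, y=1), (x=0, y=2), (x=2, y=2), (x=3, y=3), (x=3, y=5), (x=0, y=6), (x=2, y=6), (x=1, y=7)  <- goal reached here
One shortest path (3 moves): (x=1, y=4) -> (x=1, y=3) -> (x=1, y=2) -> (x=1, y=1)

Answer: Shortest path length: 3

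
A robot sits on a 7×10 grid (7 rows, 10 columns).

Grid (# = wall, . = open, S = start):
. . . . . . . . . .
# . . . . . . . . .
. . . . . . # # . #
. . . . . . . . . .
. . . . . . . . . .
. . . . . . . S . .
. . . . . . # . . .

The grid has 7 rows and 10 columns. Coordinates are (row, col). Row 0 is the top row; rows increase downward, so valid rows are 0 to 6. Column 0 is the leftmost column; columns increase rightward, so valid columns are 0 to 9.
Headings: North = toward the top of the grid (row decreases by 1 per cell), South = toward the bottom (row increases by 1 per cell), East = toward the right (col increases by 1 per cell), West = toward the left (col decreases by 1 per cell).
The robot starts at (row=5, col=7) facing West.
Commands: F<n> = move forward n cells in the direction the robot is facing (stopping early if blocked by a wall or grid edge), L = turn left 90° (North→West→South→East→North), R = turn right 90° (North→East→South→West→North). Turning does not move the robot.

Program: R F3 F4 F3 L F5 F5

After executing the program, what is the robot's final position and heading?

Start: (row=5, col=7), facing West
  R: turn right, now facing North
  F3: move forward 2/3 (blocked), now at (row=3, col=7)
  F4: move forward 0/4 (blocked), now at (row=3, col=7)
  F3: move forward 0/3 (blocked), now at (row=3, col=7)
  L: turn left, now facing West
  F5: move forward 5, now at (row=3, col=2)
  F5: move forward 2/5 (blocked), now at (row=3, col=0)
Final: (row=3, col=0), facing West

Answer: Final position: (row=3, col=0), facing West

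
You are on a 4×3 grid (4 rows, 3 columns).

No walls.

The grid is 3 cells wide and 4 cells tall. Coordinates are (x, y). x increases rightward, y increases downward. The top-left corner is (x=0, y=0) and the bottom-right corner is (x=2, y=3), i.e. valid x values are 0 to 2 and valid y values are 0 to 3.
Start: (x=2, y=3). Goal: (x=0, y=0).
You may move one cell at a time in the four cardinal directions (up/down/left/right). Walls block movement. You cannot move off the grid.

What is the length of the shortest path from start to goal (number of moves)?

BFS from (x=2, y=3) until reaching (x=0, y=0):
  Distance 0: (x=2, y=3)
  Distance 1: (x=2, y=2), (x=1, y=3)
  Distance 2: (x=2, y=1), (x=1, y=2), (x=0, y=3)
  Distance 3: (x=2, y=0), (x=1, y=1), (x=0, y=2)
  Distance 4: (x=1, y=0), (x=0, y=1)
  Distance 5: (x=0, y=0)  <- goal reached here
One shortest path (5 moves): (x=2, y=3) -> (x=1, y=3) -> (x=0, y=3) -> (x=0, y=2) -> (x=0, y=1) -> (x=0, y=0)

Answer: Shortest path length: 5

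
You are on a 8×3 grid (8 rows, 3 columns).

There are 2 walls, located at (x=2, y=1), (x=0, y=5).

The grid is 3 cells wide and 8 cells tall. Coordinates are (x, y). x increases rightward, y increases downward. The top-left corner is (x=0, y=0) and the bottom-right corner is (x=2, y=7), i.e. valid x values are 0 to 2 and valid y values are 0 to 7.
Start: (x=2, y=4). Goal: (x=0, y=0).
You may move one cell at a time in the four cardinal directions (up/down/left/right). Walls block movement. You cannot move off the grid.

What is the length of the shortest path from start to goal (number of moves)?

BFS from (x=2, y=4) until reaching (x=0, y=0):
  Distance 0: (x=2, y=4)
  Distance 1: (x=2, y=3), (x=1, y=4), (x=2, y=5)
  Distance 2: (x=2, y=2), (x=1, y=3), (x=0, y=4), (x=1, y=5), (x=2, y=6)
  Distance 3: (x=1, y=2), (x=0, y=3), (x=1, y=6), (x=2, y=7)
  Distance 4: (x=1, y=1), (x=0, y=2), (x=0, y=6), (x=1, y=7)
  Distance 5: (x=1, y=0), (x=0, y=1), (x=0, y=7)
  Distance 6: (x=0, y=0), (x=2, y=0)  <- goal reached here
One shortest path (6 moves): (x=2, y=4) -> (x=1, y=4) -> (x=0, y=4) -> (x=0, y=3) -> (x=0, y=2) -> (x=0, y=1) -> (x=0, y=0)

Answer: Shortest path length: 6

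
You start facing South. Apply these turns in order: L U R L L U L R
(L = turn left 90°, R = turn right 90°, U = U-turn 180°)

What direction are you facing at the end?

Start: South
  L (left (90° counter-clockwise)) -> East
  U (U-turn (180°)) -> West
  R (right (90° clockwise)) -> North
  L (left (90° counter-clockwise)) -> West
  L (left (90° counter-clockwise)) -> South
  U (U-turn (180°)) -> North
  L (left (90° counter-clockwise)) -> West
  R (right (90° clockwise)) -> North
Final: North

Answer: Final heading: North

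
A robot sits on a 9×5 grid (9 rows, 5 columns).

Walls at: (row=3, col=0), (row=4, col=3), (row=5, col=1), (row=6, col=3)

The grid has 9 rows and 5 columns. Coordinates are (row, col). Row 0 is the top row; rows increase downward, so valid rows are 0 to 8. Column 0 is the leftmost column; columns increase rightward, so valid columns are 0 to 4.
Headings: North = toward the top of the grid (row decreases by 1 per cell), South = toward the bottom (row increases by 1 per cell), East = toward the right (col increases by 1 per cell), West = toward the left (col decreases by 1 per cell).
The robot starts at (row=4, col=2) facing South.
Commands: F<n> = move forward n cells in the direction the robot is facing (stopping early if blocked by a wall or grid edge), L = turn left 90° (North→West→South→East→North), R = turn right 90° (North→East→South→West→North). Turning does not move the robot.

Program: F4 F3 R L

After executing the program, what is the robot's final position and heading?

Start: (row=4, col=2), facing South
  F4: move forward 4, now at (row=8, col=2)
  F3: move forward 0/3 (blocked), now at (row=8, col=2)
  R: turn right, now facing West
  L: turn left, now facing South
Final: (row=8, col=2), facing South

Answer: Final position: (row=8, col=2), facing South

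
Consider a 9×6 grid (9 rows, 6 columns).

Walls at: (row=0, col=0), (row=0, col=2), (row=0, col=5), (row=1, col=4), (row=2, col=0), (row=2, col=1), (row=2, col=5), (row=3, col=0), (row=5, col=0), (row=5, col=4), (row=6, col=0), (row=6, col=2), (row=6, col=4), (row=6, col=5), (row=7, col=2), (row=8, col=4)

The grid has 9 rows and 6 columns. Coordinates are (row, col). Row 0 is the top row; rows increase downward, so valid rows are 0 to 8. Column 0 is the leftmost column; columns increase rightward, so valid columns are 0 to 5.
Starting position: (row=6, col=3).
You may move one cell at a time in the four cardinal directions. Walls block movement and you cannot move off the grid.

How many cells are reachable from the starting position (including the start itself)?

BFS flood-fill from (row=6, col=3):
  Distance 0: (row=6, col=3)
  Distance 1: (row=5, col=3), (row=7, col=3)
  Distance 2: (row=4, col=3), (row=5, col=2), (row=7, col=4), (row=8, col=3)
  Distance 3: (row=3, col=3), (row=4, col=2), (row=4, col=4), (row=5, col=1), (row=7, col=5), (row=8, col=2)
  Distance 4: (row=2, col=3), (row=3, col=2), (row=3, col=4), (row=4, col=1), (row=4, col=5), (row=6, col=1), (row=8, col=1), (row=8, col=5)
  Distance 5: (row=1, col=3), (row=2, col=2), (row=2, col=4), (row=3, col=1), (row=3, col=5), (row=4, col=0), (row=5, col=5), (row=7, col=1), (row=8, col=0)
  Distance 6: (row=0, col=3), (row=1, col=2), (row=7, col=0)
  Distance 7: (row=0, col=4), (row=1, col=1)
  Distance 8: (row=0, col=1), (row=1, col=0)
Total reachable: 37 (grid has 38 open cells total)

Answer: Reachable cells: 37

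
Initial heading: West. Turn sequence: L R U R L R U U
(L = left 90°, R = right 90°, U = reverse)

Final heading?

Start: West
  L (left (90° counter-clockwise)) -> South
  R (right (90° clockwise)) -> West
  U (U-turn (180°)) -> East
  R (right (90° clockwise)) -> South
  L (left (90° counter-clockwise)) -> East
  R (right (90° clockwise)) -> South
  U (U-turn (180°)) -> North
  U (U-turn (180°)) -> South
Final: South

Answer: Final heading: South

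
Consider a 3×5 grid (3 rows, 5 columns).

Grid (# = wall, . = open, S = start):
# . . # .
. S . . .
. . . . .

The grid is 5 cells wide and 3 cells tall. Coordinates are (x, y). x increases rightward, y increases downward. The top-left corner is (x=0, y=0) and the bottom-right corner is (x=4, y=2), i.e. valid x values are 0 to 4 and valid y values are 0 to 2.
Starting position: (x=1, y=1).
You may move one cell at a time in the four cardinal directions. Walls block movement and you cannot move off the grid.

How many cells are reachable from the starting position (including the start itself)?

Answer: Reachable cells: 13

Derivation:
BFS flood-fill from (x=1, y=1):
  Distance 0: (x=1, y=1)
  Distance 1: (x=1, y=0), (x=0, y=1), (x=2, y=1), (x=1, y=2)
  Distance 2: (x=2, y=0), (x=3, y=1), (x=0, y=2), (x=2, y=2)
  Distance 3: (x=4, y=1), (x=3, y=2)
  Distance 4: (x=4, y=0), (x=4, y=2)
Total reachable: 13 (grid has 13 open cells total)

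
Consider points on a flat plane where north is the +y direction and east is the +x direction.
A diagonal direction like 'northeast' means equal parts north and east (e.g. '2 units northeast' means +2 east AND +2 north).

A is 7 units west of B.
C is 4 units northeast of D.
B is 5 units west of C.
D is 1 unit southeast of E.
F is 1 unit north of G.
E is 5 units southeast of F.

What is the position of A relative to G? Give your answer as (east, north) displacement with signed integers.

Place G at the origin (east=0, north=0).
  F is 1 unit north of G: delta (east=+0, north=+1); F at (east=0, north=1).
  E is 5 units southeast of F: delta (east=+5, north=-5); E at (east=5, north=-4).
  D is 1 unit southeast of E: delta (east=+1, north=-1); D at (east=6, north=-5).
  C is 4 units northeast of D: delta (east=+4, north=+4); C at (east=10, north=-1).
  B is 5 units west of C: delta (east=-5, north=+0); B at (east=5, north=-1).
  A is 7 units west of B: delta (east=-7, north=+0); A at (east=-2, north=-1).
Therefore A relative to G: (east=-2, north=-1).

Answer: A is at (east=-2, north=-1) relative to G.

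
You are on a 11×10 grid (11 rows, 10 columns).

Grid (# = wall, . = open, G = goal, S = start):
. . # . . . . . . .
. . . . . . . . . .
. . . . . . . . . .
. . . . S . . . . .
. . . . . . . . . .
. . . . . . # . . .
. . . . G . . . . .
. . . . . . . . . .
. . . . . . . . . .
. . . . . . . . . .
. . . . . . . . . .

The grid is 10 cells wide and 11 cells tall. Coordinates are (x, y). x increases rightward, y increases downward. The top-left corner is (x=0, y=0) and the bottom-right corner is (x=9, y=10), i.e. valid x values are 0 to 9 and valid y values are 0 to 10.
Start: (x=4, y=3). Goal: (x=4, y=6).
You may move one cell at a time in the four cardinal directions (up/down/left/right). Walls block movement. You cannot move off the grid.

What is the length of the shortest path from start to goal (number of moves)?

Answer: Shortest path length: 3

Derivation:
BFS from (x=4, y=3) until reaching (x=4, y=6):
  Distance 0: (x=4, y=3)
  Distance 1: (x=4, y=2), (x=3, y=3), (x=5, y=3), (x=4, y=4)
  Distance 2: (x=4, y=1), (x=3, y=2), (x=5, y=2), (x=2, y=3), (x=6, y=3), (x=3, y=4), (x=5, y=4), (x=4, y=5)
  Distance 3: (x=4, y=0), (x=3, y=1), (x=5, y=1), (x=2, y=2), (x=6, y=2), (x=1, y=3), (x=7, y=3), (x=2, y=4), (x=6, y=4), (x=3, y=5), (x=5, y=5), (x=4, y=6)  <- goal reached here
One shortest path (3 moves): (x=4, y=3) -> (x=4, y=4) -> (x=4, y=5) -> (x=4, y=6)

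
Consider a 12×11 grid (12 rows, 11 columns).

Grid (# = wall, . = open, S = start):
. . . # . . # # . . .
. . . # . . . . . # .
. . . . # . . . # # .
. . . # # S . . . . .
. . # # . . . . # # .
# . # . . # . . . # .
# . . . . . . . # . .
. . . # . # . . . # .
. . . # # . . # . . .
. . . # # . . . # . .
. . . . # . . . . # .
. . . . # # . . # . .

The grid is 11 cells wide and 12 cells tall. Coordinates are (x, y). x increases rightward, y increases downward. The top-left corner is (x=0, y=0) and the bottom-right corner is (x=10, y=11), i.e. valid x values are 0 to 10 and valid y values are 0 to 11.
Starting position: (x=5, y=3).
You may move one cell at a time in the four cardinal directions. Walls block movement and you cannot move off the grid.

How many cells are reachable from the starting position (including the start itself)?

BFS flood-fill from (x=5, y=3):
  Distance 0: (x=5, y=3)
  Distance 1: (x=5, y=2), (x=6, y=3), (x=5, y=4)
  Distance 2: (x=5, y=1), (x=6, y=2), (x=7, y=3), (x=4, y=4), (x=6, y=4)
  Distance 3: (x=5, y=0), (x=4, y=1), (x=6, y=1), (x=7, y=2), (x=8, y=3), (x=7, y=4), (x=4, y=5), (x=6, y=5)
  Distance 4: (x=4, y=0), (x=7, y=1), (x=9, y=3), (x=3, y=5), (x=7, y=5), (x=4, y=6), (x=6, y=6)
  Distance 5: (x=8, y=1), (x=10, y=3), (x=8, y=5), (x=3, y=6), (x=5, y=6), (x=7, y=6), (x=4, y=7), (x=6, y=7)
  Distance 6: (x=8, y=0), (x=10, y=2), (x=10, y=4), (x=2, y=6), (x=7, y=7), (x=6, y=8)
  Distance 7: (x=9, y=0), (x=10, y=1), (x=10, y=5), (x=1, y=6), (x=2, y=7), (x=8, y=7), (x=5, y=8), (x=6, y=9)
  Distance 8: (x=10, y=0), (x=1, y=5), (x=10, y=6), (x=1, y=7), (x=2, y=8), (x=8, y=8), (x=5, y=9), (x=7, y=9), (x=6, y=10)
  Distance 9: (x=1, y=4), (x=9, y=6), (x=0, y=7), (x=10, y=7), (x=1, y=8), (x=9, y=8), (x=2, y=9), (x=5, y=10), (x=7, y=10), (x=6, y=11)
  Distance 10: (x=1, y=3), (x=0, y=4), (x=0, y=8), (x=10, y=8), (x=1, y=9), (x=9, y=9), (x=2, y=10), (x=8, y=10), (x=7, y=11)
  Distance 11: (x=1, y=2), (x=0, y=3), (x=2, y=3), (x=0, y=9), (x=10, y=9), (x=1, y=10), (x=3, y=10), (x=2, y=11)
  Distance 12: (x=1, y=1), (x=0, y=2), (x=2, y=2), (x=0, y=10), (x=10, y=10), (x=1, y=11), (x=3, y=11)
  Distance 13: (x=1, y=0), (x=0, y=1), (x=2, y=1), (x=3, y=2), (x=0, y=11), (x=10, y=11)
  Distance 14: (x=0, y=0), (x=2, y=0), (x=9, y=11)
Total reachable: 98 (grid has 98 open cells total)

Answer: Reachable cells: 98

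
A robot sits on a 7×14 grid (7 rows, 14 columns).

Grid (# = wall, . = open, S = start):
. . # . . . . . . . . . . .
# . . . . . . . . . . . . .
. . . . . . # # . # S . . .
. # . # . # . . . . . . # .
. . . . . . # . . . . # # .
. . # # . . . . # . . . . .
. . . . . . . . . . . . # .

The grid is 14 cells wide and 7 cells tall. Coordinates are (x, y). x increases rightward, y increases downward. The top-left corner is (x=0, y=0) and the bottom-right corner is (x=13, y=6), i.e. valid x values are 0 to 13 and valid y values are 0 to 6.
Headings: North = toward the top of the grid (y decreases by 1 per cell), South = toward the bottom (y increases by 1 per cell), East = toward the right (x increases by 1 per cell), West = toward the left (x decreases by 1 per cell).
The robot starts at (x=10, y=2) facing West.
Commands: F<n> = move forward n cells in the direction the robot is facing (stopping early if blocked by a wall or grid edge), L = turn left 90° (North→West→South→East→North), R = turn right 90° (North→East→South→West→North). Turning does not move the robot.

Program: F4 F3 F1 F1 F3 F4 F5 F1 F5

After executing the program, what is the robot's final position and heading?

Start: (x=10, y=2), facing West
  F4: move forward 0/4 (blocked), now at (x=10, y=2)
  F3: move forward 0/3 (blocked), now at (x=10, y=2)
  F1: move forward 0/1 (blocked), now at (x=10, y=2)
  F1: move forward 0/1 (blocked), now at (x=10, y=2)
  F3: move forward 0/3 (blocked), now at (x=10, y=2)
  F4: move forward 0/4 (blocked), now at (x=10, y=2)
  F5: move forward 0/5 (blocked), now at (x=10, y=2)
  F1: move forward 0/1 (blocked), now at (x=10, y=2)
  F5: move forward 0/5 (blocked), now at (x=10, y=2)
Final: (x=10, y=2), facing West

Answer: Final position: (x=10, y=2), facing West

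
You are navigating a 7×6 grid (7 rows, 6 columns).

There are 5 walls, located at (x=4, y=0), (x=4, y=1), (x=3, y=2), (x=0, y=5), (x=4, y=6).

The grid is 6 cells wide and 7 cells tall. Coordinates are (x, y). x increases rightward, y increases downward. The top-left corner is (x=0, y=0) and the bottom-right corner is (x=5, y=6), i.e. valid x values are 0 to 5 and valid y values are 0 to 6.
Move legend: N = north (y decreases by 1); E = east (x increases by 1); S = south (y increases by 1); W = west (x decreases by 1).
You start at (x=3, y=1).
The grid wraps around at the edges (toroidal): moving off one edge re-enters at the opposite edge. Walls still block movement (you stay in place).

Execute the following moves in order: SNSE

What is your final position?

Start: (x=3, y=1)
  S (south): blocked, stay at (x=3, y=1)
  N (north): (x=3, y=1) -> (x=3, y=0)
  S (south): (x=3, y=0) -> (x=3, y=1)
  E (east): blocked, stay at (x=3, y=1)
Final: (x=3, y=1)

Answer: Final position: (x=3, y=1)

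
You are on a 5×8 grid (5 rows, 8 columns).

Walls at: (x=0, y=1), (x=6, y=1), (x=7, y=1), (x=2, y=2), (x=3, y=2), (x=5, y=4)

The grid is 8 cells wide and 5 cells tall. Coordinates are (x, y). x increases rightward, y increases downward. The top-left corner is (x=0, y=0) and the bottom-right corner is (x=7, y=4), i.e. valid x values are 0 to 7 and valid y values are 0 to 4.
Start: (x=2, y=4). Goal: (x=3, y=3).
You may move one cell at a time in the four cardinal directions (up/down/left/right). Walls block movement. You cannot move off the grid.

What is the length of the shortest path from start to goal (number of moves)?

BFS from (x=2, y=4) until reaching (x=3, y=3):
  Distance 0: (x=2, y=4)
  Distance 1: (x=2, y=3), (x=1, y=4), (x=3, y=4)
  Distance 2: (x=1, y=3), (x=3, y=3), (x=0, y=4), (x=4, y=4)  <- goal reached here
One shortest path (2 moves): (x=2, y=4) -> (x=3, y=4) -> (x=3, y=3)

Answer: Shortest path length: 2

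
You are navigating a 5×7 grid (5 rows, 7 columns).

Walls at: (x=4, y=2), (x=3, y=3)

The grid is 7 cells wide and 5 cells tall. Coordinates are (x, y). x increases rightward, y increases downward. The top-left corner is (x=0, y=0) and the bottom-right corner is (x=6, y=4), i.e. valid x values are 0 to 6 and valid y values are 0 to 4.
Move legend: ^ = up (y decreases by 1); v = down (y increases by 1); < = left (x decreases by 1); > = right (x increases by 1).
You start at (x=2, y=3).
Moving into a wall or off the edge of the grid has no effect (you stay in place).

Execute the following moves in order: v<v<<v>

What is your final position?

Start: (x=2, y=3)
  v (down): (x=2, y=3) -> (x=2, y=4)
  < (left): (x=2, y=4) -> (x=1, y=4)
  v (down): blocked, stay at (x=1, y=4)
  < (left): (x=1, y=4) -> (x=0, y=4)
  < (left): blocked, stay at (x=0, y=4)
  v (down): blocked, stay at (x=0, y=4)
  > (right): (x=0, y=4) -> (x=1, y=4)
Final: (x=1, y=4)

Answer: Final position: (x=1, y=4)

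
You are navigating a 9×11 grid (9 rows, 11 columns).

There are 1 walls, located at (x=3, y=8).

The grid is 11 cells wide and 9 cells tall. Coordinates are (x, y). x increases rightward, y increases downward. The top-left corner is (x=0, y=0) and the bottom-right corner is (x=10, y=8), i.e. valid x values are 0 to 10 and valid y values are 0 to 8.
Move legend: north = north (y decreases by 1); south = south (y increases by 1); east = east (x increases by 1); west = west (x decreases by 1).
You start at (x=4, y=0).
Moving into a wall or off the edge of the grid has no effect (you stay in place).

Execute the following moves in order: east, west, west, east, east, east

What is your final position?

Answer: Final position: (x=6, y=0)

Derivation:
Start: (x=4, y=0)
  east (east): (x=4, y=0) -> (x=5, y=0)
  west (west): (x=5, y=0) -> (x=4, y=0)
  west (west): (x=4, y=0) -> (x=3, y=0)
  east (east): (x=3, y=0) -> (x=4, y=0)
  east (east): (x=4, y=0) -> (x=5, y=0)
  east (east): (x=5, y=0) -> (x=6, y=0)
Final: (x=6, y=0)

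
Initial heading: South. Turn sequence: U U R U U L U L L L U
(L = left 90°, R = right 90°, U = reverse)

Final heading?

Answer: Final heading: West

Derivation:
Start: South
  U (U-turn (180°)) -> North
  U (U-turn (180°)) -> South
  R (right (90° clockwise)) -> West
  U (U-turn (180°)) -> East
  U (U-turn (180°)) -> West
  L (left (90° counter-clockwise)) -> South
  U (U-turn (180°)) -> North
  L (left (90° counter-clockwise)) -> West
  L (left (90° counter-clockwise)) -> South
  L (left (90° counter-clockwise)) -> East
  U (U-turn (180°)) -> West
Final: West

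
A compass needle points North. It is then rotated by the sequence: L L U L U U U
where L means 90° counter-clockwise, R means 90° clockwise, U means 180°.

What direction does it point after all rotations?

Start: North
  L (left (90° counter-clockwise)) -> West
  L (left (90° counter-clockwise)) -> South
  U (U-turn (180°)) -> North
  L (left (90° counter-clockwise)) -> West
  U (U-turn (180°)) -> East
  U (U-turn (180°)) -> West
  U (U-turn (180°)) -> East
Final: East

Answer: Final heading: East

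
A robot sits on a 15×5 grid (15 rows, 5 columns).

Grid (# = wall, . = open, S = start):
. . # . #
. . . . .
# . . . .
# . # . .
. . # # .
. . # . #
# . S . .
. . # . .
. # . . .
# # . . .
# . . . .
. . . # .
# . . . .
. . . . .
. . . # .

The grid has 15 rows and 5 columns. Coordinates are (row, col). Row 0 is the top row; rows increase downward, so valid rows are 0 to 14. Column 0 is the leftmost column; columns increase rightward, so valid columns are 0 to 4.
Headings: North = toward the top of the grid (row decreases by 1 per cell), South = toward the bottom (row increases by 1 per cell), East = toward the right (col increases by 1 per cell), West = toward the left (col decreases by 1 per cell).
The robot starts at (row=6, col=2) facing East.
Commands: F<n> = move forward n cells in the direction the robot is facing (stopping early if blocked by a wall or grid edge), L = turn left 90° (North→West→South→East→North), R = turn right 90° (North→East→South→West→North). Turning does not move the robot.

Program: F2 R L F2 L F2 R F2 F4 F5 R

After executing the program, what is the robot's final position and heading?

Answer: Final position: (row=6, col=4), facing South

Derivation:
Start: (row=6, col=2), facing East
  F2: move forward 2, now at (row=6, col=4)
  R: turn right, now facing South
  L: turn left, now facing East
  F2: move forward 0/2 (blocked), now at (row=6, col=4)
  L: turn left, now facing North
  F2: move forward 0/2 (blocked), now at (row=6, col=4)
  R: turn right, now facing East
  F2: move forward 0/2 (blocked), now at (row=6, col=4)
  F4: move forward 0/4 (blocked), now at (row=6, col=4)
  F5: move forward 0/5 (blocked), now at (row=6, col=4)
  R: turn right, now facing South
Final: (row=6, col=4), facing South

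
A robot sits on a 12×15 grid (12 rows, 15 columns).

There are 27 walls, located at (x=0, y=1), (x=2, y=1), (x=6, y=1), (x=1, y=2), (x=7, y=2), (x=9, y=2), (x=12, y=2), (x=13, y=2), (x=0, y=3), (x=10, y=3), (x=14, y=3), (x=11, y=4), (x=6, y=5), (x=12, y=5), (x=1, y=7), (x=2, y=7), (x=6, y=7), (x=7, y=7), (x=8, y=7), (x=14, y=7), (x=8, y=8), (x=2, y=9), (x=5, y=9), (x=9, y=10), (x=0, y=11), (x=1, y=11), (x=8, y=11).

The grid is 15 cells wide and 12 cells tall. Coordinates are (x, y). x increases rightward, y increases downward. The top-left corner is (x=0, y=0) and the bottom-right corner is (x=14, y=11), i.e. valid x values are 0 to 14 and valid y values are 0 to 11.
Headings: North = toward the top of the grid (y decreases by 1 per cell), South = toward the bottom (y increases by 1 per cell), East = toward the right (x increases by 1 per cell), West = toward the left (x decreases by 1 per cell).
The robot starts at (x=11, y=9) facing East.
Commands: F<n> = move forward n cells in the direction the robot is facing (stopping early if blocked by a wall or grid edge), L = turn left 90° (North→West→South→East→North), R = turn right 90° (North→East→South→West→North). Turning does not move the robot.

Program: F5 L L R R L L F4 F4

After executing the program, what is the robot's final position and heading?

Answer: Final position: (x=6, y=9), facing West

Derivation:
Start: (x=11, y=9), facing East
  F5: move forward 3/5 (blocked), now at (x=14, y=9)
  L: turn left, now facing North
  L: turn left, now facing West
  R: turn right, now facing North
  R: turn right, now facing East
  L: turn left, now facing North
  L: turn left, now facing West
  F4: move forward 4, now at (x=10, y=9)
  F4: move forward 4, now at (x=6, y=9)
Final: (x=6, y=9), facing West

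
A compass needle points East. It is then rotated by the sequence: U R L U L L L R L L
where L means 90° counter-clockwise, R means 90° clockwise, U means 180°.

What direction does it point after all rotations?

Start: East
  U (U-turn (180°)) -> West
  R (right (90° clockwise)) -> North
  L (left (90° counter-clockwise)) -> West
  U (U-turn (180°)) -> East
  L (left (90° counter-clockwise)) -> North
  L (left (90° counter-clockwise)) -> West
  L (left (90° counter-clockwise)) -> South
  R (right (90° clockwise)) -> West
  L (left (90° counter-clockwise)) -> South
  L (left (90° counter-clockwise)) -> East
Final: East

Answer: Final heading: East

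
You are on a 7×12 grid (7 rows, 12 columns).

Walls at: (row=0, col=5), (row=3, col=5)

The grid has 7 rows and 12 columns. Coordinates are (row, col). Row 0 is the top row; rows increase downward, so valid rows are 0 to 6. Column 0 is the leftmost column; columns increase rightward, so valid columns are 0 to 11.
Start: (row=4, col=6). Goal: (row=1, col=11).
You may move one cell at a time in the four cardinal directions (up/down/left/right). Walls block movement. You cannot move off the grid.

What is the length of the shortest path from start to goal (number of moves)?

Answer: Shortest path length: 8

Derivation:
BFS from (row=4, col=6) until reaching (row=1, col=11):
  Distance 0: (row=4, col=6)
  Distance 1: (row=3, col=6), (row=4, col=5), (row=4, col=7), (row=5, col=6)
  Distance 2: (row=2, col=6), (row=3, col=7), (row=4, col=4), (row=4, col=8), (row=5, col=5), (row=5, col=7), (row=6, col=6)
  Distance 3: (row=1, col=6), (row=2, col=5), (row=2, col=7), (row=3, col=4), (row=3, col=8), (row=4, col=3), (row=4, col=9), (row=5, col=4), (row=5, col=8), (row=6, col=5), (row=6, col=7)
  Distance 4: (row=0, col=6), (row=1, col=5), (row=1, col=7), (row=2, col=4), (row=2, col=8), (row=3, col=3), (row=3, col=9), (row=4, col=2), (row=4, col=10), (row=5, col=3), (row=5, col=9), (row=6, col=4), (row=6, col=8)
  Distance 5: (row=0, col=7), (row=1, col=4), (row=1, col=8), (row=2, col=3), (row=2, col=9), (row=3, col=2), (row=3, col=10), (row=4, col=1), (row=4, col=11), (row=5, col=2), (row=5, col=10), (row=6, col=3), (row=6, col=9)
  Distance 6: (row=0, col=4), (row=0, col=8), (row=1, col=3), (row=1, col=9), (row=2, col=2), (row=2, col=10), (row=3, col=1), (row=3, col=11), (row=4, col=0), (row=5, col=1), (row=5, col=11), (row=6, col=2), (row=6, col=10)
  Distance 7: (row=0, col=3), (row=0, col=9), (row=1, col=2), (row=1, col=10), (row=2, col=1), (row=2, col=11), (row=3, col=0), (row=5, col=0), (row=6, col=1), (row=6, col=11)
  Distance 8: (row=0, col=2), (row=0, col=10), (row=1, col=1), (row=1, col=11), (row=2, col=0), (row=6, col=0)  <- goal reached here
One shortest path (8 moves): (row=4, col=6) -> (row=4, col=7) -> (row=4, col=8) -> (row=4, col=9) -> (row=4, col=10) -> (row=4, col=11) -> (row=3, col=11) -> (row=2, col=11) -> (row=1, col=11)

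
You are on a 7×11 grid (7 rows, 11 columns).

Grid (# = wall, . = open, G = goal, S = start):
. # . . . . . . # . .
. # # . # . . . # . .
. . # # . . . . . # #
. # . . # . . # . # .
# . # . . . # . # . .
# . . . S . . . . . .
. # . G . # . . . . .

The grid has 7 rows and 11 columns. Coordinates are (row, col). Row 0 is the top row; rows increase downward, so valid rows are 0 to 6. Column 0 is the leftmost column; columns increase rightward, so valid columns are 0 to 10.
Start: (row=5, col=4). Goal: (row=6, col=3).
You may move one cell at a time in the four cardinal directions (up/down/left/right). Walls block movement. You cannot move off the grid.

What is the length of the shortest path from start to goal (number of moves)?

Answer: Shortest path length: 2

Derivation:
BFS from (row=5, col=4) until reaching (row=6, col=3):
  Distance 0: (row=5, col=4)
  Distance 1: (row=4, col=4), (row=5, col=3), (row=5, col=5), (row=6, col=4)
  Distance 2: (row=4, col=3), (row=4, col=5), (row=5, col=2), (row=5, col=6), (row=6, col=3)  <- goal reached here
One shortest path (2 moves): (row=5, col=4) -> (row=5, col=3) -> (row=6, col=3)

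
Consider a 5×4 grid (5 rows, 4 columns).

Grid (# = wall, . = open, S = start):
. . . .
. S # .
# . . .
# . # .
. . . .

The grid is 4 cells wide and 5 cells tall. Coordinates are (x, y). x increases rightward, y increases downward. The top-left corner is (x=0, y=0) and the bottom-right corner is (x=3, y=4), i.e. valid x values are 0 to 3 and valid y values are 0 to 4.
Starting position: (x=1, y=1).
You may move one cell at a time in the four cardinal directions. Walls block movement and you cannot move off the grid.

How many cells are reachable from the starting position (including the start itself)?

Answer: Reachable cells: 16

Derivation:
BFS flood-fill from (x=1, y=1):
  Distance 0: (x=1, y=1)
  Distance 1: (x=1, y=0), (x=0, y=1), (x=1, y=2)
  Distance 2: (x=0, y=0), (x=2, y=0), (x=2, y=2), (x=1, y=3)
  Distance 3: (x=3, y=0), (x=3, y=2), (x=1, y=4)
  Distance 4: (x=3, y=1), (x=3, y=3), (x=0, y=4), (x=2, y=4)
  Distance 5: (x=3, y=4)
Total reachable: 16 (grid has 16 open cells total)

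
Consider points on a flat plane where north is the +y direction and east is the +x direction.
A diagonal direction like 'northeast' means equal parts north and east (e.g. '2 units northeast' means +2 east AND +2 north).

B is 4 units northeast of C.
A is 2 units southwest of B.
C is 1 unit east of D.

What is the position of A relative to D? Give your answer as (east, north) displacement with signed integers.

Answer: A is at (east=3, north=2) relative to D.

Derivation:
Place D at the origin (east=0, north=0).
  C is 1 unit east of D: delta (east=+1, north=+0); C at (east=1, north=0).
  B is 4 units northeast of C: delta (east=+4, north=+4); B at (east=5, north=4).
  A is 2 units southwest of B: delta (east=-2, north=-2); A at (east=3, north=2).
Therefore A relative to D: (east=3, north=2).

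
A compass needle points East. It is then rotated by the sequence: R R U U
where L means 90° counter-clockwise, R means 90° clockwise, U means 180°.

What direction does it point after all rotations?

Start: East
  R (right (90° clockwise)) -> South
  R (right (90° clockwise)) -> West
  U (U-turn (180°)) -> East
  U (U-turn (180°)) -> West
Final: West

Answer: Final heading: West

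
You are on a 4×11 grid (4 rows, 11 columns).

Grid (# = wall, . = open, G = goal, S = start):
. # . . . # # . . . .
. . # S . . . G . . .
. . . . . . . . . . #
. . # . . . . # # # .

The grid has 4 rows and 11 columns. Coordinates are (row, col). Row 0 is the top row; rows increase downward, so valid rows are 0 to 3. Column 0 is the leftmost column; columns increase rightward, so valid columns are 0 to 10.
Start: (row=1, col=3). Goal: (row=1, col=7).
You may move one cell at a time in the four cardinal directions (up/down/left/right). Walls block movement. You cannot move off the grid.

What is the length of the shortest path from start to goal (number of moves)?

BFS from (row=1, col=3) until reaching (row=1, col=7):
  Distance 0: (row=1, col=3)
  Distance 1: (row=0, col=3), (row=1, col=4), (row=2, col=3)
  Distance 2: (row=0, col=2), (row=0, col=4), (row=1, col=5), (row=2, col=2), (row=2, col=4), (row=3, col=3)
  Distance 3: (row=1, col=6), (row=2, col=1), (row=2, col=5), (row=3, col=4)
  Distance 4: (row=1, col=1), (row=1, col=7), (row=2, col=0), (row=2, col=6), (row=3, col=1), (row=3, col=5)  <- goal reached here
One shortest path (4 moves): (row=1, col=3) -> (row=1, col=4) -> (row=1, col=5) -> (row=1, col=6) -> (row=1, col=7)

Answer: Shortest path length: 4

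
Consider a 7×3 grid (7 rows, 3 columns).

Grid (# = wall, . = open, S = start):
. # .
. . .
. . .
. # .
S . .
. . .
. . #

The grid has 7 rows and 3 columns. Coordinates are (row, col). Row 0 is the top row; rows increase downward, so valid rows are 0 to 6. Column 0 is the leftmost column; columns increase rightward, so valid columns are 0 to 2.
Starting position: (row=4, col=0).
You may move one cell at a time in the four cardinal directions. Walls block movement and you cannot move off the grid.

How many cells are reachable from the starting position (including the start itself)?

BFS flood-fill from (row=4, col=0):
  Distance 0: (row=4, col=0)
  Distance 1: (row=3, col=0), (row=4, col=1), (row=5, col=0)
  Distance 2: (row=2, col=0), (row=4, col=2), (row=5, col=1), (row=6, col=0)
  Distance 3: (row=1, col=0), (row=2, col=1), (row=3, col=2), (row=5, col=2), (row=6, col=1)
  Distance 4: (row=0, col=0), (row=1, col=1), (row=2, col=2)
  Distance 5: (row=1, col=2)
  Distance 6: (row=0, col=2)
Total reachable: 18 (grid has 18 open cells total)

Answer: Reachable cells: 18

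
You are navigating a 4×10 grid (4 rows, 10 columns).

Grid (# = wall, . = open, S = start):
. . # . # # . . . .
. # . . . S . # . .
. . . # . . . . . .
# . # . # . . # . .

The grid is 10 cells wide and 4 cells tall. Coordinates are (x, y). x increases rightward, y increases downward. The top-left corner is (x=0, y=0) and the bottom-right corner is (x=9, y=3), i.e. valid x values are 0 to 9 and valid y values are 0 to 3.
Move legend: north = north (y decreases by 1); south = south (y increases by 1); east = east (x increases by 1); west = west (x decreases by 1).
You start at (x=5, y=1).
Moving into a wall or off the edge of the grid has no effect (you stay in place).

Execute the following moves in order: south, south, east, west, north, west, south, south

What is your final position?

Answer: Final position: (x=4, y=2)

Derivation:
Start: (x=5, y=1)
  south (south): (x=5, y=1) -> (x=5, y=2)
  south (south): (x=5, y=2) -> (x=5, y=3)
  east (east): (x=5, y=3) -> (x=6, y=3)
  west (west): (x=6, y=3) -> (x=5, y=3)
  north (north): (x=5, y=3) -> (x=5, y=2)
  west (west): (x=5, y=2) -> (x=4, y=2)
  south (south): blocked, stay at (x=4, y=2)
  south (south): blocked, stay at (x=4, y=2)
Final: (x=4, y=2)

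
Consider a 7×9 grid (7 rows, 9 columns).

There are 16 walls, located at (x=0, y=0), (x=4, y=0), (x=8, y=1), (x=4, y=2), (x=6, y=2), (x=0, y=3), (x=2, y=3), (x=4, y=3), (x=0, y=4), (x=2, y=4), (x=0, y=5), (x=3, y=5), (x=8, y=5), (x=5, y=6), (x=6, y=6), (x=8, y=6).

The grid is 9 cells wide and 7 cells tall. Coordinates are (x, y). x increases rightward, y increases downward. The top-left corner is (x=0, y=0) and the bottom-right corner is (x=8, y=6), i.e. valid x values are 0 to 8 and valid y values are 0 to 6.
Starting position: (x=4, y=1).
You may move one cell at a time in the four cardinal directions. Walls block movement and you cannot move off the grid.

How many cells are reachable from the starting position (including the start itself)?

Answer: Reachable cells: 47

Derivation:
BFS flood-fill from (x=4, y=1):
  Distance 0: (x=4, y=1)
  Distance 1: (x=3, y=1), (x=5, y=1)
  Distance 2: (x=3, y=0), (x=5, y=0), (x=2, y=1), (x=6, y=1), (x=3, y=2), (x=5, y=2)
  Distance 3: (x=2, y=0), (x=6, y=0), (x=1, y=1), (x=7, y=1), (x=2, y=2), (x=3, y=3), (x=5, y=3)
  Distance 4: (x=1, y=0), (x=7, y=0), (x=0, y=1), (x=1, y=2), (x=7, y=2), (x=6, y=3), (x=3, y=4), (x=5, y=4)
  Distance 5: (x=8, y=0), (x=0, y=2), (x=8, y=2), (x=1, y=3), (x=7, y=3), (x=4, y=4), (x=6, y=4), (x=5, y=5)
  Distance 6: (x=8, y=3), (x=1, y=4), (x=7, y=4), (x=4, y=5), (x=6, y=5)
  Distance 7: (x=8, y=4), (x=1, y=5), (x=7, y=5), (x=4, y=6)
  Distance 8: (x=2, y=5), (x=1, y=6), (x=3, y=6), (x=7, y=6)
  Distance 9: (x=0, y=6), (x=2, y=6)
Total reachable: 47 (grid has 47 open cells total)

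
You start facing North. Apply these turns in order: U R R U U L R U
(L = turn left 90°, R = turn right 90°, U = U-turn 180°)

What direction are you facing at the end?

Start: North
  U (U-turn (180°)) -> South
  R (right (90° clockwise)) -> West
  R (right (90° clockwise)) -> North
  U (U-turn (180°)) -> South
  U (U-turn (180°)) -> North
  L (left (90° counter-clockwise)) -> West
  R (right (90° clockwise)) -> North
  U (U-turn (180°)) -> South
Final: South

Answer: Final heading: South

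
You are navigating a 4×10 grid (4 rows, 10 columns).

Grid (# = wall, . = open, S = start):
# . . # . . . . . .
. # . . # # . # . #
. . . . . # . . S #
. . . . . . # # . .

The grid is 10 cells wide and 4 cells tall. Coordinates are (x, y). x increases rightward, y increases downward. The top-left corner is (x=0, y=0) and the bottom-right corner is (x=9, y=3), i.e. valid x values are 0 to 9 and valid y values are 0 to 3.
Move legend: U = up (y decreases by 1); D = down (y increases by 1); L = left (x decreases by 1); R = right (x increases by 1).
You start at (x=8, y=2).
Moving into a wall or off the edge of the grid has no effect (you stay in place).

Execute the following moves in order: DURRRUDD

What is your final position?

Answer: Final position: (x=8, y=3)

Derivation:
Start: (x=8, y=2)
  D (down): (x=8, y=2) -> (x=8, y=3)
  U (up): (x=8, y=3) -> (x=8, y=2)
  [×3]R (right): blocked, stay at (x=8, y=2)
  U (up): (x=8, y=2) -> (x=8, y=1)
  D (down): (x=8, y=1) -> (x=8, y=2)
  D (down): (x=8, y=2) -> (x=8, y=3)
Final: (x=8, y=3)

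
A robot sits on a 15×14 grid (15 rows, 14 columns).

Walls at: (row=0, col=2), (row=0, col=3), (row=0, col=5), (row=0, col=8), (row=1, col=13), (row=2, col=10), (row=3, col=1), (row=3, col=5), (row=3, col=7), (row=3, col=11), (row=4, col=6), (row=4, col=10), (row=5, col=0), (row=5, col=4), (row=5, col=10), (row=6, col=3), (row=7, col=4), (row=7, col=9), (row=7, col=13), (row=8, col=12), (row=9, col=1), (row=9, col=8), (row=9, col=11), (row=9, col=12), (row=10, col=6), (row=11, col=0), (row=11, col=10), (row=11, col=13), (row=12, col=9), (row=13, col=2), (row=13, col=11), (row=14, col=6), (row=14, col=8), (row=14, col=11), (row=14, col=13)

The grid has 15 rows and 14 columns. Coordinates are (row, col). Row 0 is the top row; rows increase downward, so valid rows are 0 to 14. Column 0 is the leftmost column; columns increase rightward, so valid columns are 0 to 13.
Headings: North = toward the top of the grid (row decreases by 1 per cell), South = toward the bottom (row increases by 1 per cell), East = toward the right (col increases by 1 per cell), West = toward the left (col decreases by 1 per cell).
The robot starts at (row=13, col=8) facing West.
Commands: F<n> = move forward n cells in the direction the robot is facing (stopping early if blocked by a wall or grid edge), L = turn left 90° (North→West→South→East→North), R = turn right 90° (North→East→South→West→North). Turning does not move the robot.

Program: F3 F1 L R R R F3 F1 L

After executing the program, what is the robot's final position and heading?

Answer: Final position: (row=13, col=8), facing North

Derivation:
Start: (row=13, col=8), facing West
  F3: move forward 3, now at (row=13, col=5)
  F1: move forward 1, now at (row=13, col=4)
  L: turn left, now facing South
  R: turn right, now facing West
  R: turn right, now facing North
  R: turn right, now facing East
  F3: move forward 3, now at (row=13, col=7)
  F1: move forward 1, now at (row=13, col=8)
  L: turn left, now facing North
Final: (row=13, col=8), facing North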